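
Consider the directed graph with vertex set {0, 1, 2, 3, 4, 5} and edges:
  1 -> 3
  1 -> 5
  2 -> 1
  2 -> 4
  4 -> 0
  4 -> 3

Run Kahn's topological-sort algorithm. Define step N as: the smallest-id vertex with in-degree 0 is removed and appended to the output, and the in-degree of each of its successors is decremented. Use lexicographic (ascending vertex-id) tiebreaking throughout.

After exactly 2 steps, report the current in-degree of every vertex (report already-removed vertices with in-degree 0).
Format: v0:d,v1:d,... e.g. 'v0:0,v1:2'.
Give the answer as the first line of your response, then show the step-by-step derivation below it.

v0:1,v1:0,v2:0,v3:1,v4:0,v5:0

step 1: output 2; order=[2]; indeg=(1,0,0,2,0,1)
step 2: output 1; order=[2,1]; indeg=(1,0,0,1,0,0)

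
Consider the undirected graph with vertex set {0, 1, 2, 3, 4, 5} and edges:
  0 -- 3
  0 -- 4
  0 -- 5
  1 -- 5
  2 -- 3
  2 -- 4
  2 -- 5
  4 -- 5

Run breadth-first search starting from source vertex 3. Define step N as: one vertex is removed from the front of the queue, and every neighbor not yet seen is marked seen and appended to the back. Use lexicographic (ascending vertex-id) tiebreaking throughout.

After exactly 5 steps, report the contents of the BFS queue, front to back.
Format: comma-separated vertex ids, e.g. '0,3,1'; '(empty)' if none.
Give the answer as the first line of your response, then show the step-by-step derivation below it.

1

step 1: dequeue 3; queue=[0,2]; order=3
step 2: dequeue 0; queue=[2,4,5]; order=3,0
step 3: dequeue 2; queue=[4,5]; order=3,0,2
step 4: dequeue 4; queue=[5]; order=3,0,2,4
step 5: dequeue 5; queue=[1]; order=3,0,2,4,5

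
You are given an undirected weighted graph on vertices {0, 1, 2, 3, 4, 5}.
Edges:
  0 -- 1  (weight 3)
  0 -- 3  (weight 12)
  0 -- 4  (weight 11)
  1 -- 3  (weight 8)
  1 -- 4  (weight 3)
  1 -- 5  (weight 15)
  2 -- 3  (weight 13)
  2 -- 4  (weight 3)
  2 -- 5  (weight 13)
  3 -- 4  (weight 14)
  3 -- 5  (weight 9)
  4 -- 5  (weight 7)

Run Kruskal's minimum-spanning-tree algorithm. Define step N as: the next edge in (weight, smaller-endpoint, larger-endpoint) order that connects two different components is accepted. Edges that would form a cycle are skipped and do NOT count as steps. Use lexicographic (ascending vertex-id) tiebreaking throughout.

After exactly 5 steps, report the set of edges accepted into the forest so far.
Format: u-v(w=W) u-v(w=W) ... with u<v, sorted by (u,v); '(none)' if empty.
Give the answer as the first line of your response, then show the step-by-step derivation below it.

0-1(w=3) 1-3(w=8) 1-4(w=3) 2-4(w=3) 4-5(w=7)

step 1: add edge 0-1 (w=3); MST = {0-1(w=3)}
step 2: add edge 1-4 (w=3); MST = {0-1(w=3) 1-4(w=3)}
step 3: add edge 2-4 (w=3); MST = {0-1(w=3) 1-4(w=3) 2-4(w=3)}
step 4: add edge 4-5 (w=7); MST = {0-1(w=3) 1-4(w=3) 2-4(w=3) 4-5(w=7)}
step 5: add edge 1-3 (w=8); MST = {0-1(w=3) 1-3(w=8) 1-4(w=3) 2-4(w=3) 4-5(w=7)}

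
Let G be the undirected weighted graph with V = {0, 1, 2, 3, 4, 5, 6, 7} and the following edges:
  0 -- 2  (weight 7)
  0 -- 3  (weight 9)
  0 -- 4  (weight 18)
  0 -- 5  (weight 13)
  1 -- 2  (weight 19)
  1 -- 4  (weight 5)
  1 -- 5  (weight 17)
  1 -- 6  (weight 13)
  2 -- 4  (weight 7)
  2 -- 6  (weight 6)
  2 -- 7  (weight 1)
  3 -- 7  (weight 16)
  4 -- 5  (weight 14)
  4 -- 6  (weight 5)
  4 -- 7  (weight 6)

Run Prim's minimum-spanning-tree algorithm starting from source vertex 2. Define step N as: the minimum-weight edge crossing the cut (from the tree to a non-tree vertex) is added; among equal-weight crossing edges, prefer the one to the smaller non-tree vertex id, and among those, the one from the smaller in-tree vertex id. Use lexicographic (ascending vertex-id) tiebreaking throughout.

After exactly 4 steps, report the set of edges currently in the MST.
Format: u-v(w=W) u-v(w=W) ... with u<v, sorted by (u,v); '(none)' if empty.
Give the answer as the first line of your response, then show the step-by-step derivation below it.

1-4(w=5) 2-7(w=1) 4-6(w=5) 4-7(w=6)

step 1: add edge 2-7 (w=1); MST = {2-7(w=1)}
step 2: add edge 4-7 (w=6); MST = {2-7(w=1) 4-7(w=6)}
step 3: add edge 1-4 (w=5); MST = {1-4(w=5) 2-7(w=1) 4-7(w=6)}
step 4: add edge 4-6 (w=5); MST = {1-4(w=5) 2-7(w=1) 4-6(w=5) 4-7(w=6)}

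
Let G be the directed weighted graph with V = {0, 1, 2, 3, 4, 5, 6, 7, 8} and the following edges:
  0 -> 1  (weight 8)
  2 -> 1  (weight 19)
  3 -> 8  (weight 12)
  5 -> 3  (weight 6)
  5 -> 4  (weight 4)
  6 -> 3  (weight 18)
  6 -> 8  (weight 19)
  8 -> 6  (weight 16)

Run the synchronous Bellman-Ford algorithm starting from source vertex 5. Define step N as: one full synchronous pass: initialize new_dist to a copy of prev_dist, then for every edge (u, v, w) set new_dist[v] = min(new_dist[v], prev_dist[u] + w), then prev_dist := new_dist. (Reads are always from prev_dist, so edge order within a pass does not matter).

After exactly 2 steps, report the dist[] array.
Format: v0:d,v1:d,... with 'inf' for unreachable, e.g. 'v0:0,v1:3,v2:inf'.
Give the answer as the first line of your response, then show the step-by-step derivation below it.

v0:inf,v1:inf,v2:inf,v3:6,v4:4,v5:0,v6:inf,v7:inf,v8:18

step 1: dist = v0:inf,v1:inf,v2:inf,v3:6,v4:4,v5:0,v6:inf,v7:inf,v8:inf
step 2: dist = v0:inf,v1:inf,v2:inf,v3:6,v4:4,v5:0,v6:inf,v7:inf,v8:18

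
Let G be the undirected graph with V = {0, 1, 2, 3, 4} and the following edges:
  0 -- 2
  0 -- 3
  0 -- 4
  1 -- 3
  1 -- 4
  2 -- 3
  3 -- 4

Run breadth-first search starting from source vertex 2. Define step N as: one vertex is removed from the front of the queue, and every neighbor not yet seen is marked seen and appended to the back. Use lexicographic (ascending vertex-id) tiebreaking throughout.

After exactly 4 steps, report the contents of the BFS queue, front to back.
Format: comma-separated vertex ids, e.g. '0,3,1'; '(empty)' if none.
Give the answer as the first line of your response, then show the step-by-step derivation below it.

1

step 1: dequeue 2; queue=[0,3]; order=2
step 2: dequeue 0; queue=[3,4]; order=2,0
step 3: dequeue 3; queue=[4,1]; order=2,0,3
step 4: dequeue 4; queue=[1]; order=2,0,3,4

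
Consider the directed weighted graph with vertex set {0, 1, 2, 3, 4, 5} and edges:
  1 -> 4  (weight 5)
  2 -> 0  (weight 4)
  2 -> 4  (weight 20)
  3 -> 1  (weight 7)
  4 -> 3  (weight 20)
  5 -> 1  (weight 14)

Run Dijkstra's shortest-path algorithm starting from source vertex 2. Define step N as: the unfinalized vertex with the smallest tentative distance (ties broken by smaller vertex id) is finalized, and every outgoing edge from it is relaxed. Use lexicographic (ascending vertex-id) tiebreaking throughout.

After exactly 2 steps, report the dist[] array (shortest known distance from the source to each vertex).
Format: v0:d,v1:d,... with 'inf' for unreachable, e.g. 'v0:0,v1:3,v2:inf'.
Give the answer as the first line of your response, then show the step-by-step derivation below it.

v0:4,v1:inf,v2:0,v3:inf,v4:20,v5:inf

step 1: dist = v0:4,v1:inf,v2:0,v3:inf,v4:20,v5:inf
step 2: dist = v0:4,v1:inf,v2:0,v3:inf,v4:20,v5:inf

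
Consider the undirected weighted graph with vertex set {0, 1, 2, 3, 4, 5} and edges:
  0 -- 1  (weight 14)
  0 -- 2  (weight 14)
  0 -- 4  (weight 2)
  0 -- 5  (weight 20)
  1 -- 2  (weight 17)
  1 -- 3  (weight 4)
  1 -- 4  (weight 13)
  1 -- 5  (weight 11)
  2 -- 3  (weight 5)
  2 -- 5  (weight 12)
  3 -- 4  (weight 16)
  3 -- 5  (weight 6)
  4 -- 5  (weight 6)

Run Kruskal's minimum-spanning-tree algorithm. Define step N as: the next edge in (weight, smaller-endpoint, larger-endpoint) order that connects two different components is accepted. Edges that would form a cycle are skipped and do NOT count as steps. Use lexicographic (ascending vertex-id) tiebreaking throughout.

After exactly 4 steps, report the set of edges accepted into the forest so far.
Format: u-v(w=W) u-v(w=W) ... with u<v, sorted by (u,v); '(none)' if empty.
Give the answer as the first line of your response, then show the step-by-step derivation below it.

0-4(w=2) 1-3(w=4) 2-3(w=5) 3-5(w=6)

step 1: add edge 0-4 (w=2); MST = {0-4(w=2)}
step 2: add edge 1-3 (w=4); MST = {0-4(w=2) 1-3(w=4)}
step 3: add edge 2-3 (w=5); MST = {0-4(w=2) 1-3(w=4) 2-3(w=5)}
step 4: add edge 3-5 (w=6); MST = {0-4(w=2) 1-3(w=4) 2-3(w=5) 3-5(w=6)}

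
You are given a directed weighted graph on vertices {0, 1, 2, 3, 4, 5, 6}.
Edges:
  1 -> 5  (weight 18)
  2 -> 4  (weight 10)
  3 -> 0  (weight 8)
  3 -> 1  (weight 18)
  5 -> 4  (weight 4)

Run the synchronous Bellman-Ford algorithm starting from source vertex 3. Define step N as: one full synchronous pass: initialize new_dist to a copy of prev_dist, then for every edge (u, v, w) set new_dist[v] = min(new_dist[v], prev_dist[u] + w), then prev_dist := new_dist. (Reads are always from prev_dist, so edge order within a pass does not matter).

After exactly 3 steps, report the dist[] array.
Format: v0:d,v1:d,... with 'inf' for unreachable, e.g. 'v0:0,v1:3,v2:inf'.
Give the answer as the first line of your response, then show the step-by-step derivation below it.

v0:8,v1:18,v2:inf,v3:0,v4:40,v5:36,v6:inf

step 1: dist = v0:8,v1:18,v2:inf,v3:0,v4:inf,v5:inf,v6:inf
step 2: dist = v0:8,v1:18,v2:inf,v3:0,v4:inf,v5:36,v6:inf
step 3: dist = v0:8,v1:18,v2:inf,v3:0,v4:40,v5:36,v6:inf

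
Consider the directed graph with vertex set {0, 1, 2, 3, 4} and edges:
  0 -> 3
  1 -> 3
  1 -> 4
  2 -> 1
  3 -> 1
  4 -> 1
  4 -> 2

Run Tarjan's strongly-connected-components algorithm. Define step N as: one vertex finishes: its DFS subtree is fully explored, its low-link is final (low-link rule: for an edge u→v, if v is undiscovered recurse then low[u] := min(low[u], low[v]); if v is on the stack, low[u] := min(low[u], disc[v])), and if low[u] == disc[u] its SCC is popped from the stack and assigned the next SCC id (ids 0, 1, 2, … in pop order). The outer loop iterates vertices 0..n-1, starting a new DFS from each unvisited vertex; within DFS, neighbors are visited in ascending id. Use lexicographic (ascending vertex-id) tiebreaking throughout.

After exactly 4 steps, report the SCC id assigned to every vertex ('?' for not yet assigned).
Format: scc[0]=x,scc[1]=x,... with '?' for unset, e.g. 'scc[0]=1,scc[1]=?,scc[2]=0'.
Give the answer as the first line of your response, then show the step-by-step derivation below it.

scc[0]=?,scc[1]=0,scc[2]=0,scc[3]=0,scc[4]=0

step 1: low=(low[0]=0,low[1]=1,low[2]=2,low[3]=1,low[4]=2); scc=(scc[0]=?,scc[1]=?,scc[2]=?,scc[3]=?,scc[4]=?)
step 2: low=(low[0]=0,low[1]=1,low[2]=2,low[3]=1,low[4]=2); scc=(scc[0]=?,scc[1]=?,scc[2]=?,scc[3]=?,scc[4]=?)
step 3: low=(low[0]=0,low[1]=1,low[2]=2,low[3]=1,low[4]=2); scc=(scc[0]=?,scc[1]=?,scc[2]=?,scc[3]=?,scc[4]=?)
step 4: low=(low[0]=0,low[1]=1,low[2]=2,low[3]=1,low[4]=2); scc=(scc[0]=?,scc[1]=0,scc[2]=0,scc[3]=0,scc[4]=0)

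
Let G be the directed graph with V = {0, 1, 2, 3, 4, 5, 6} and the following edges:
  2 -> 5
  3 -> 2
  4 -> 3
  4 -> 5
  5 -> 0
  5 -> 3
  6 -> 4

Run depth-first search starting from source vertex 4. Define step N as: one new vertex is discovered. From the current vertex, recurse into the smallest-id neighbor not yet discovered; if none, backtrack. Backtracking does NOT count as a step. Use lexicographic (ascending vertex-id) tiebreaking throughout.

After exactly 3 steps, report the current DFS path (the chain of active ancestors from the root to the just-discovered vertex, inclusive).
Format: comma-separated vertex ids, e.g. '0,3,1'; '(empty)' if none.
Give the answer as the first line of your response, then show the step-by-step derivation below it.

4,3,2

step 1: discover 4; path=4; order=4
step 2: discover 3; path=4>3; order=4,3
step 3: discover 2; path=4>3>2; order=4,3,2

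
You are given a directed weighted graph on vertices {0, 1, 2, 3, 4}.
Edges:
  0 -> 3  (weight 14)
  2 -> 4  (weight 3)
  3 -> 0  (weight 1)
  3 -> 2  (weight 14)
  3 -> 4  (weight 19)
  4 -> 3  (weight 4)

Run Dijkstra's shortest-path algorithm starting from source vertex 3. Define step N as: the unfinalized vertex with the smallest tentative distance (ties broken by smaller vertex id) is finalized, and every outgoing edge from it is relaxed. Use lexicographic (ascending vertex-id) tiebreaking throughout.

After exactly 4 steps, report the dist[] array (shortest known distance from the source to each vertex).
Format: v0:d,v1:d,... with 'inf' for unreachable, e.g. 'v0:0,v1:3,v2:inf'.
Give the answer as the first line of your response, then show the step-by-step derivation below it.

v0:1,v1:inf,v2:14,v3:0,v4:17

step 1: dist = v0:1,v1:inf,v2:14,v3:0,v4:19
step 2: dist = v0:1,v1:inf,v2:14,v3:0,v4:19
step 3: dist = v0:1,v1:inf,v2:14,v3:0,v4:17
step 4: dist = v0:1,v1:inf,v2:14,v3:0,v4:17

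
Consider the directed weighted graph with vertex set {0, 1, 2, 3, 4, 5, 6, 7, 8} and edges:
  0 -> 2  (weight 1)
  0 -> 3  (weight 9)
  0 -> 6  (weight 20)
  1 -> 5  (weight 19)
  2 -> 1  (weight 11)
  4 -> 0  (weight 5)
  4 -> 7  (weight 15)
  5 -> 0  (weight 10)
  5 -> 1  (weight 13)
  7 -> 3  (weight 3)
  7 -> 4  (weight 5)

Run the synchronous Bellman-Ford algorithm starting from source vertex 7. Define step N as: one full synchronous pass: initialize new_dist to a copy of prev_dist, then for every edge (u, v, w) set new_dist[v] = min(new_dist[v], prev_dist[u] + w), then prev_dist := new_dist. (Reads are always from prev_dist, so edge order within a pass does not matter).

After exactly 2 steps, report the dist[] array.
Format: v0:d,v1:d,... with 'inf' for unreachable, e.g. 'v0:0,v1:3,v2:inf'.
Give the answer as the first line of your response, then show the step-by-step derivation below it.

v0:10,v1:inf,v2:inf,v3:3,v4:5,v5:inf,v6:inf,v7:0,v8:inf

step 1: dist = v0:inf,v1:inf,v2:inf,v3:3,v4:5,v5:inf,v6:inf,v7:0,v8:inf
step 2: dist = v0:10,v1:inf,v2:inf,v3:3,v4:5,v5:inf,v6:inf,v7:0,v8:inf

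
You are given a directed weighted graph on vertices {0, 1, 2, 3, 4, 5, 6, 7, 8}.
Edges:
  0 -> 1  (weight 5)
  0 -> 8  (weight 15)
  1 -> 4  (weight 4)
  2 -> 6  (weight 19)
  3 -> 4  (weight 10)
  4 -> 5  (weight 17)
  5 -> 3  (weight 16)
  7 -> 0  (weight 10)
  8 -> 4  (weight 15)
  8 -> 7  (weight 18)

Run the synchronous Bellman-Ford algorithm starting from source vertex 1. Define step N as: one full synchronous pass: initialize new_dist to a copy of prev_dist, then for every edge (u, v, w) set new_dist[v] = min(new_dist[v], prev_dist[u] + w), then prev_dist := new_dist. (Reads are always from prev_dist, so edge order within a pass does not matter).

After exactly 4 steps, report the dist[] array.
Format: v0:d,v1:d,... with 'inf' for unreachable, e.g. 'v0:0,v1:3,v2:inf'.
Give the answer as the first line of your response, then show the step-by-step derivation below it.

v0:inf,v1:0,v2:inf,v3:37,v4:4,v5:21,v6:inf,v7:inf,v8:inf

step 1: dist = v0:inf,v1:0,v2:inf,v3:inf,v4:4,v5:inf,v6:inf,v7:inf,v8:inf
step 2: dist = v0:inf,v1:0,v2:inf,v3:inf,v4:4,v5:21,v6:inf,v7:inf,v8:inf
step 3: dist = v0:inf,v1:0,v2:inf,v3:37,v4:4,v5:21,v6:inf,v7:inf,v8:inf
step 4: dist = v0:inf,v1:0,v2:inf,v3:37,v4:4,v5:21,v6:inf,v7:inf,v8:inf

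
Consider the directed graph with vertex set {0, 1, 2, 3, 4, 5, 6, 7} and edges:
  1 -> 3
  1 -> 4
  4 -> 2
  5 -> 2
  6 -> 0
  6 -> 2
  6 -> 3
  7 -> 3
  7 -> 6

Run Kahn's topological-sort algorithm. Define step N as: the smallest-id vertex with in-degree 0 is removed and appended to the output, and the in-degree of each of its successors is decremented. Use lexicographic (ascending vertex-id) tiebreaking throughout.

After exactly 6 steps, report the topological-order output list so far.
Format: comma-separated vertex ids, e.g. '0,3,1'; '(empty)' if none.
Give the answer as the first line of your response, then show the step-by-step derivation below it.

1,4,5,7,6,0

step 1: output 1; order=[1]; indeg=(1,0,3,2,0,0,1,0)
step 2: output 4; order=[1,4]; indeg=(1,0,2,2,0,0,1,0)
step 3: output 5; order=[1,4,5]; indeg=(1,0,1,2,0,0,1,0)
step 4: output 7; order=[1,4,5,7]; indeg=(1,0,1,1,0,0,0,0)
step 5: output 6; order=[1,4,5,7,6]; indeg=(0,0,0,0,0,0,0,0)
step 6: output 0; order=[1,4,5,7,6,0]; indeg=(0,0,0,0,0,0,0,0)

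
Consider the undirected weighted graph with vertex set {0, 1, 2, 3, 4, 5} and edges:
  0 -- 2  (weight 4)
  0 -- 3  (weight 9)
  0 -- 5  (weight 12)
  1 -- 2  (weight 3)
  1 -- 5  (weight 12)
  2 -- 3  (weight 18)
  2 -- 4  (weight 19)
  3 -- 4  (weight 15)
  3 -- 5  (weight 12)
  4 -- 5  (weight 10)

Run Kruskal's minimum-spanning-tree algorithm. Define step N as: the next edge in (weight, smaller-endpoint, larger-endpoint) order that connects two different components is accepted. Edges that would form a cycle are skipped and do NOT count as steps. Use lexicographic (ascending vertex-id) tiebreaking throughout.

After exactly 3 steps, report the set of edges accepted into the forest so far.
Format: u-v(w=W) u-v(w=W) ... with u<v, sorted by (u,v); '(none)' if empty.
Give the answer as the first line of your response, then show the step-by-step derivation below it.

0-2(w=4) 0-3(w=9) 1-2(w=3)

step 1: add edge 1-2 (w=3); MST = {1-2(w=3)}
step 2: add edge 0-2 (w=4); MST = {0-2(w=4) 1-2(w=3)}
step 3: add edge 0-3 (w=9); MST = {0-2(w=4) 0-3(w=9) 1-2(w=3)}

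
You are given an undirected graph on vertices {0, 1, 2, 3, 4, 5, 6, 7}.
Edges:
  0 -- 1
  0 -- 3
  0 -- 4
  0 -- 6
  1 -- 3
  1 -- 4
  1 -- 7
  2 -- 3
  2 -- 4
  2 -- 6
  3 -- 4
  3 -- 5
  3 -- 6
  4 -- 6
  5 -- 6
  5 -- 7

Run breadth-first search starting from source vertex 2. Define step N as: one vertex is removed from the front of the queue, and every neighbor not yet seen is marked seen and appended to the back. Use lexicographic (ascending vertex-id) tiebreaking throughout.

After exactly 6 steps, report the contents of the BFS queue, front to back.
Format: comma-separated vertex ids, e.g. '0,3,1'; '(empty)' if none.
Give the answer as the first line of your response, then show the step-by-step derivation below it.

5,7

step 1: dequeue 2; queue=[3,4,6]; order=2
step 2: dequeue 3; queue=[4,6,0,1,5]; order=2,3
step 3: dequeue 4; queue=[6,0,1,5]; order=2,3,4
step 4: dequeue 6; queue=[0,1,5]; order=2,3,4,6
step 5: dequeue 0; queue=[1,5]; order=2,3,4,6,0
step 6: dequeue 1; queue=[5,7]; order=2,3,4,6,0,1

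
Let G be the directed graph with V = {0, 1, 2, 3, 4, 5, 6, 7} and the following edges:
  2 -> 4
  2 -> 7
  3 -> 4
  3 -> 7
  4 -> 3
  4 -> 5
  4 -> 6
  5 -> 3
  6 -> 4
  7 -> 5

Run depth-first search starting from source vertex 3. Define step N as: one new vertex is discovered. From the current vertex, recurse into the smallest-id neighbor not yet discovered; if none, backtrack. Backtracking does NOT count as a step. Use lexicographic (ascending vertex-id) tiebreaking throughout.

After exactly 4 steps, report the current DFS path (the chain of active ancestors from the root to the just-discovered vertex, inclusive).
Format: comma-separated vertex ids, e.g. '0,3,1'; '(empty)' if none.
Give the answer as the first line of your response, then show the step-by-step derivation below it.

3,4,6

step 1: discover 3; path=3; order=3
step 2: discover 4; path=3>4; order=3,4
step 3: discover 5; path=3>4>5; order=3,4,5
step 4: discover 6; path=3>4>6; order=3,4,5,6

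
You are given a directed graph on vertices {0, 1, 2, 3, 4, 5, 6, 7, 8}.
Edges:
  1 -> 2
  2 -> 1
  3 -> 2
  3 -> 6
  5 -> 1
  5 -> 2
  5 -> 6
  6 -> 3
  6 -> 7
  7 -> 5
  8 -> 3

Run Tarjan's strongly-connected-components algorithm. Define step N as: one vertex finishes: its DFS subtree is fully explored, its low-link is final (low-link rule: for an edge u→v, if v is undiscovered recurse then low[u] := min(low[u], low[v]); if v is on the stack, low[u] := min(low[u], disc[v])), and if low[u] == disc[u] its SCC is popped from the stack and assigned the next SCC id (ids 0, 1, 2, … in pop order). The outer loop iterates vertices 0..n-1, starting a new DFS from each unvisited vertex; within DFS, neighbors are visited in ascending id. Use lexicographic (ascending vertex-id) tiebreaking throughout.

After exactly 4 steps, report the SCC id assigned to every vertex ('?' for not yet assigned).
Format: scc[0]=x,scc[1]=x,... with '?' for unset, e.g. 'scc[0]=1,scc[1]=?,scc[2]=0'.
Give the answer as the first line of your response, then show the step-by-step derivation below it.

scc[0]=0,scc[1]=1,scc[2]=1,scc[3]=?,scc[4]=?,scc[5]=?,scc[6]=?,scc[7]=?,scc[8]=?

step 1: low=(low[0]=0,low[1]=?,low[2]=?,low[3]=?,low[4]=?,low[5]=?,low[6]=?,low[7]=?,low[8]=?); scc=(scc[0]=0,scc[1]=?,scc[2]=?,scc[3]=?,scc[4]=?,scc[5]=?,scc[6]=?,scc[7]=?,scc[8]=?)
step 2: low=(low[0]=0,low[1]=1,low[2]=1,low[3]=?,low[4]=?,low[5]=?,low[6]=?,low[7]=?,low[8]=?); scc=(scc[0]=0,scc[1]=?,scc[2]=?,scc[3]=?,scc[4]=?,scc[5]=?,scc[6]=?,scc[7]=?,scc[8]=?)
step 3: low=(low[0]=0,low[1]=1,low[2]=1,low[3]=?,low[4]=?,low[5]=?,low[6]=?,low[7]=?,low[8]=?); scc=(scc[0]=0,scc[1]=1,scc[2]=1,scc[3]=?,scc[4]=?,scc[5]=?,scc[6]=?,scc[7]=?,scc[8]=?)
step 4: low=(low[0]=0,low[1]=1,low[2]=1,low[3]=3,low[4]=?,low[5]=4,low[6]=3,low[7]=5,low[8]=?); scc=(scc[0]=0,scc[1]=1,scc[2]=1,scc[3]=?,scc[4]=?,scc[5]=?,scc[6]=?,scc[7]=?,scc[8]=?)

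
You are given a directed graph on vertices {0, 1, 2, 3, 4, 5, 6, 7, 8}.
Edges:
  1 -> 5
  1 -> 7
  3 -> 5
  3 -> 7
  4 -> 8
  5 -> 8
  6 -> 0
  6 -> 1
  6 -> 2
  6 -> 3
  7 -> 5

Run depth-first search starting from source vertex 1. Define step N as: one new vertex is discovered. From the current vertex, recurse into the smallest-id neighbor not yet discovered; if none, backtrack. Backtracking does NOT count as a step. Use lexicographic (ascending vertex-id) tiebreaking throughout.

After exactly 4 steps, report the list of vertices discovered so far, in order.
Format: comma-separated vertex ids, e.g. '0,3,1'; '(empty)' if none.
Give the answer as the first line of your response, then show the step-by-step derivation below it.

1,5,8,7

step 1: discover 1; path=1; order=1
step 2: discover 5; path=1>5; order=1,5
step 3: discover 8; path=1>5>8; order=1,5,8
step 4: discover 7; path=1>7; order=1,5,8,7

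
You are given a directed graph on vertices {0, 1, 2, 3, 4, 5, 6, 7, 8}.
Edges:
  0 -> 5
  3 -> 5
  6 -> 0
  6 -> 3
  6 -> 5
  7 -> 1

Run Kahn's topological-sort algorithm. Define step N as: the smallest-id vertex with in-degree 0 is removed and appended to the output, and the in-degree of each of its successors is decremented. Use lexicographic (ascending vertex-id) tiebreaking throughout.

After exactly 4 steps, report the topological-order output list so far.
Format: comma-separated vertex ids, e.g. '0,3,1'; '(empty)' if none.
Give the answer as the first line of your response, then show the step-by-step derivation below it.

2,4,6,0

step 1: output 2; order=[2]; indeg=(1,1,0,1,0,3,0,0,0)
step 2: output 4; order=[2,4]; indeg=(1,1,0,1,0,3,0,0,0)
step 3: output 6; order=[2,4,6]; indeg=(0,1,0,0,0,2,0,0,0)
step 4: output 0; order=[2,4,6,0]; indeg=(0,1,0,0,0,1,0,0,0)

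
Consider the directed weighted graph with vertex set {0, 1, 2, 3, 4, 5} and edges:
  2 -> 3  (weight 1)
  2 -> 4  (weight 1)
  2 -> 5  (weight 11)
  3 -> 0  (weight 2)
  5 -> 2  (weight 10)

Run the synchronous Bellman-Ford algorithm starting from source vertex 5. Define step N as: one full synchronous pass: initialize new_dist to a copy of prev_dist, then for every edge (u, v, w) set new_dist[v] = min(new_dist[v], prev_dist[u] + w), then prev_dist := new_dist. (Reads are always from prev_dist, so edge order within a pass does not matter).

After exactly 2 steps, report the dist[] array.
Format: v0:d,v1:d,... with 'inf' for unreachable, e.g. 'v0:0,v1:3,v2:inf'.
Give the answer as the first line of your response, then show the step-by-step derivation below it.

v0:inf,v1:inf,v2:10,v3:11,v4:11,v5:0

step 1: dist = v0:inf,v1:inf,v2:10,v3:inf,v4:inf,v5:0
step 2: dist = v0:inf,v1:inf,v2:10,v3:11,v4:11,v5:0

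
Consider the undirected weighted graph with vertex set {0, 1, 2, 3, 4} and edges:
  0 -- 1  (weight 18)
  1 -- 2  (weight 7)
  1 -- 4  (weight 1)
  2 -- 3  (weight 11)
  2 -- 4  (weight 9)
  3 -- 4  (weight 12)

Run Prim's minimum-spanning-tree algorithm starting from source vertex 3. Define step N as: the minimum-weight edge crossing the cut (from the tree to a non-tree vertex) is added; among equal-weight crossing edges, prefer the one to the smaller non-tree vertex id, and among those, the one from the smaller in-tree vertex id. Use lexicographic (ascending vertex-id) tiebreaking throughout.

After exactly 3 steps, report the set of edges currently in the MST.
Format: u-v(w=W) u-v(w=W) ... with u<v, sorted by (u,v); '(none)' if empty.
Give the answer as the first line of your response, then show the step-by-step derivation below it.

1-2(w=7) 1-4(w=1) 2-3(w=11)

step 1: add edge 2-3 (w=11); MST = {2-3(w=11)}
step 2: add edge 1-2 (w=7); MST = {1-2(w=7) 2-3(w=11)}
step 3: add edge 1-4 (w=1); MST = {1-2(w=7) 1-4(w=1) 2-3(w=11)}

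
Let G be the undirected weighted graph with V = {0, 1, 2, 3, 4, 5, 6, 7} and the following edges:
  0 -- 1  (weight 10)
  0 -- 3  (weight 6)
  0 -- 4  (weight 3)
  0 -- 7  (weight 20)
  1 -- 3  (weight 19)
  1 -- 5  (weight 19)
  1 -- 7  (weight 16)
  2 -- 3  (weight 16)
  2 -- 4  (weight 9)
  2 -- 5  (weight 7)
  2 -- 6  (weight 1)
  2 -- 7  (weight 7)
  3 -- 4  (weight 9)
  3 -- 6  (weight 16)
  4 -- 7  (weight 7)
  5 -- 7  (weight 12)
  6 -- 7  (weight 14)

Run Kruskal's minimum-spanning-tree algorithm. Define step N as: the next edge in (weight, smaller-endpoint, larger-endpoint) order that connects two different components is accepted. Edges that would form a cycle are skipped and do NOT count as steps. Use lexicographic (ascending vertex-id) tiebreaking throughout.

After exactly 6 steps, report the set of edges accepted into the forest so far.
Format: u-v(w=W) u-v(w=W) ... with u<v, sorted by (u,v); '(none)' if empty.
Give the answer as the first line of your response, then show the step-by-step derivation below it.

0-3(w=6) 0-4(w=3) 2-5(w=7) 2-6(w=1) 2-7(w=7) 4-7(w=7)

step 1: add edge 2-6 (w=1); MST = {2-6(w=1)}
step 2: add edge 0-4 (w=3); MST = {0-4(w=3) 2-6(w=1)}
step 3: add edge 0-3 (w=6); MST = {0-3(w=6) 0-4(w=3) 2-6(w=1)}
step 4: add edge 2-5 (w=7); MST = {0-3(w=6) 0-4(w=3) 2-5(w=7) 2-6(w=1)}
step 5: add edge 2-7 (w=7); MST = {0-3(w=6) 0-4(w=3) 2-5(w=7) 2-6(w=1) 2-7(w=7)}
step 6: add edge 4-7 (w=7); MST = {0-3(w=6) 0-4(w=3) 2-5(w=7) 2-6(w=1) 2-7(w=7) 4-7(w=7)}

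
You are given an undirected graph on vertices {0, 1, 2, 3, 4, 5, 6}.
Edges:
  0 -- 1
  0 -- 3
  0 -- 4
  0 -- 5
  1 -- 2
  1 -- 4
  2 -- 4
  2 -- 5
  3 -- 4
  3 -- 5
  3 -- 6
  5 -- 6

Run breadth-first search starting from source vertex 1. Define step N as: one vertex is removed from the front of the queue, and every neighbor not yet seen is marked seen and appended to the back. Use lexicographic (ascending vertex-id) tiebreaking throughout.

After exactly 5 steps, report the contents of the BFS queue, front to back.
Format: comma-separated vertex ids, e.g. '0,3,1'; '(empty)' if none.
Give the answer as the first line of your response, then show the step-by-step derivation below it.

5,6

step 1: dequeue 1; queue=[0,2,4]; order=1
step 2: dequeue 0; queue=[2,4,3,5]; order=1,0
step 3: dequeue 2; queue=[4,3,5]; order=1,0,2
step 4: dequeue 4; queue=[3,5]; order=1,0,2,4
step 5: dequeue 3; queue=[5,6]; order=1,0,2,4,3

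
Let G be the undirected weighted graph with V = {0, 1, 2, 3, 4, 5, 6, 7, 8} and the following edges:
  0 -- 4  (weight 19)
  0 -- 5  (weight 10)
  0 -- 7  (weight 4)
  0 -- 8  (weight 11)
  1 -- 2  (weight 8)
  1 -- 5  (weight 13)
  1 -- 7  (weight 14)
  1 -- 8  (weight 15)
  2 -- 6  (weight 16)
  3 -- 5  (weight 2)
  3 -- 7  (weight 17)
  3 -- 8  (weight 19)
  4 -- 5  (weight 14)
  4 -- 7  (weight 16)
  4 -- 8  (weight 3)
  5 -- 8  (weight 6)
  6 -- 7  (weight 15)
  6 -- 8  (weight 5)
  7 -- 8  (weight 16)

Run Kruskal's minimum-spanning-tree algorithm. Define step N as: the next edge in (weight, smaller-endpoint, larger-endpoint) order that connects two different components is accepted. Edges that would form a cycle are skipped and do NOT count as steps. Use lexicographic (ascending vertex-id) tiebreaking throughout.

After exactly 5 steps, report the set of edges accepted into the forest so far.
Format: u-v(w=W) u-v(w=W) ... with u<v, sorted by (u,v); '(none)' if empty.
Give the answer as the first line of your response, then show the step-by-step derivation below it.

0-7(w=4) 3-5(w=2) 4-8(w=3) 5-8(w=6) 6-8(w=5)

step 1: add edge 3-5 (w=2); MST = {3-5(w=2)}
step 2: add edge 4-8 (w=3); MST = {3-5(w=2) 4-8(w=3)}
step 3: add edge 0-7 (w=4); MST = {0-7(w=4) 3-5(w=2) 4-8(w=3)}
step 4: add edge 6-8 (w=5); MST = {0-7(w=4) 3-5(w=2) 4-8(w=3) 6-8(w=5)}
step 5: add edge 5-8 (w=6); MST = {0-7(w=4) 3-5(w=2) 4-8(w=3) 5-8(w=6) 6-8(w=5)}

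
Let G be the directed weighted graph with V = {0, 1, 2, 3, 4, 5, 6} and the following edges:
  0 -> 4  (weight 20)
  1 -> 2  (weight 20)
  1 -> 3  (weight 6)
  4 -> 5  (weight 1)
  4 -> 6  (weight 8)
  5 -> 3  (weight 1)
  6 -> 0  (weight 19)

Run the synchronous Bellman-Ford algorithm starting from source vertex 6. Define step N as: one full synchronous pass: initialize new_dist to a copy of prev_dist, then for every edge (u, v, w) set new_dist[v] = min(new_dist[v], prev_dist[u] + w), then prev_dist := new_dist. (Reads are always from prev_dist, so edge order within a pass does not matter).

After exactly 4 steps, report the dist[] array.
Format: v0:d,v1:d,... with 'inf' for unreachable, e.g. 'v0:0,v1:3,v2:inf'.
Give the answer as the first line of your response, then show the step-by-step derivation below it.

v0:19,v1:inf,v2:inf,v3:41,v4:39,v5:40,v6:0

step 1: dist = v0:19,v1:inf,v2:inf,v3:inf,v4:inf,v5:inf,v6:0
step 2: dist = v0:19,v1:inf,v2:inf,v3:inf,v4:39,v5:inf,v6:0
step 3: dist = v0:19,v1:inf,v2:inf,v3:inf,v4:39,v5:40,v6:0
step 4: dist = v0:19,v1:inf,v2:inf,v3:41,v4:39,v5:40,v6:0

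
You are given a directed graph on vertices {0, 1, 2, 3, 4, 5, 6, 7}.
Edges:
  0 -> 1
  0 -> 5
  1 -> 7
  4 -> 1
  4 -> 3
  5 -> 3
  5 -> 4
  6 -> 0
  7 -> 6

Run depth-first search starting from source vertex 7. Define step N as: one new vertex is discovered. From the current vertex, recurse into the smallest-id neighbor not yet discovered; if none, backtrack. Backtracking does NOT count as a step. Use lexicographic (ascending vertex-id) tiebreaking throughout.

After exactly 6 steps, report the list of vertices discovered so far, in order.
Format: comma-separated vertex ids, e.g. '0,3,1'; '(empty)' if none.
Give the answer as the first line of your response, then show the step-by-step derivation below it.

7,6,0,1,5,3

step 1: discover 7; path=7; order=7
step 2: discover 6; path=7>6; order=7,6
step 3: discover 0; path=7>6>0; order=7,6,0
step 4: discover 1; path=7>6>0>1; order=7,6,0,1
step 5: discover 5; path=7>6>0>5; order=7,6,0,1,5
step 6: discover 3; path=7>6>0>5>3; order=7,6,0,1,5,3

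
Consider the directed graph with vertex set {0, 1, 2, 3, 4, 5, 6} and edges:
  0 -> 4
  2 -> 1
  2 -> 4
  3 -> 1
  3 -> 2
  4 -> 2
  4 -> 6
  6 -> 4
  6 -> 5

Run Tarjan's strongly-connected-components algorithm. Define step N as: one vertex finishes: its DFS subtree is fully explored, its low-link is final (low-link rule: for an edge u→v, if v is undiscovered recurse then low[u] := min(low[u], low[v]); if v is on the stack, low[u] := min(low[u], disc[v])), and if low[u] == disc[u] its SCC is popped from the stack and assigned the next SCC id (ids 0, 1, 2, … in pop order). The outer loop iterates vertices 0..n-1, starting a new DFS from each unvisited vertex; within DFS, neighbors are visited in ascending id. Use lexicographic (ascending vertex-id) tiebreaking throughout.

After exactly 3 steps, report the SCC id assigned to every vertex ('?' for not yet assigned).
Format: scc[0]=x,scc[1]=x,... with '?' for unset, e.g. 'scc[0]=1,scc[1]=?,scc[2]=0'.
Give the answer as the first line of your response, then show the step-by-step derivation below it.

scc[0]=?,scc[1]=0,scc[2]=?,scc[3]=?,scc[4]=?,scc[5]=1,scc[6]=?

step 1: low=(low[0]=0,low[1]=3,low[2]=2,low[3]=?,low[4]=1,low[5]=?,low[6]=?); scc=(scc[0]=?,scc[1]=0,scc[2]=?,scc[3]=?,scc[4]=?,scc[5]=?,scc[6]=?)
step 2: low=(low[0]=0,low[1]=3,low[2]=1,low[3]=?,low[4]=1,low[5]=?,low[6]=?); scc=(scc[0]=?,scc[1]=0,scc[2]=?,scc[3]=?,scc[4]=?,scc[5]=?,scc[6]=?)
step 3: low=(low[0]=0,low[1]=3,low[2]=1,low[3]=?,low[4]=1,low[5]=5,low[6]=1); scc=(scc[0]=?,scc[1]=0,scc[2]=?,scc[3]=?,scc[4]=?,scc[5]=1,scc[6]=?)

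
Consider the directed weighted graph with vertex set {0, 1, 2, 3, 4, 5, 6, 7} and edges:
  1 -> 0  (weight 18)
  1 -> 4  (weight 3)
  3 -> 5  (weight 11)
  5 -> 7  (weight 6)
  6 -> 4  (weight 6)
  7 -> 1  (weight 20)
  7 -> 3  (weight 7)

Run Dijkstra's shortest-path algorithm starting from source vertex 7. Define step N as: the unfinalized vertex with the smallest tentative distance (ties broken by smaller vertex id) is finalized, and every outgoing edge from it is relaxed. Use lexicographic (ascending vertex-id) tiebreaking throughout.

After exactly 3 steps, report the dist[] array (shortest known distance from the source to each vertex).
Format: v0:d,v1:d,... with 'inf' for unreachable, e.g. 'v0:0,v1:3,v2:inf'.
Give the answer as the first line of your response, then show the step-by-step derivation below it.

v0:inf,v1:20,v2:inf,v3:7,v4:inf,v5:18,v6:inf,v7:0

step 1: dist = v0:inf,v1:20,v2:inf,v3:7,v4:inf,v5:inf,v6:inf,v7:0
step 2: dist = v0:inf,v1:20,v2:inf,v3:7,v4:inf,v5:18,v6:inf,v7:0
step 3: dist = v0:inf,v1:20,v2:inf,v3:7,v4:inf,v5:18,v6:inf,v7:0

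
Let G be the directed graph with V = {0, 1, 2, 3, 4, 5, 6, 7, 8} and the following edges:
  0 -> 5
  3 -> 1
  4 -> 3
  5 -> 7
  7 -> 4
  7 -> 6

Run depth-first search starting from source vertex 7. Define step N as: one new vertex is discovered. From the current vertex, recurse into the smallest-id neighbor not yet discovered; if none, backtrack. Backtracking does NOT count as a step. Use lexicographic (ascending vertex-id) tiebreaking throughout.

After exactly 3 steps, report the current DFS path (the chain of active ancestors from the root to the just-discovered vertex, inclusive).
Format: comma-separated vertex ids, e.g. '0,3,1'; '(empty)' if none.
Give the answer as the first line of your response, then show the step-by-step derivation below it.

7,4,3

step 1: discover 7; path=7; order=7
step 2: discover 4; path=7>4; order=7,4
step 3: discover 3; path=7>4>3; order=7,4,3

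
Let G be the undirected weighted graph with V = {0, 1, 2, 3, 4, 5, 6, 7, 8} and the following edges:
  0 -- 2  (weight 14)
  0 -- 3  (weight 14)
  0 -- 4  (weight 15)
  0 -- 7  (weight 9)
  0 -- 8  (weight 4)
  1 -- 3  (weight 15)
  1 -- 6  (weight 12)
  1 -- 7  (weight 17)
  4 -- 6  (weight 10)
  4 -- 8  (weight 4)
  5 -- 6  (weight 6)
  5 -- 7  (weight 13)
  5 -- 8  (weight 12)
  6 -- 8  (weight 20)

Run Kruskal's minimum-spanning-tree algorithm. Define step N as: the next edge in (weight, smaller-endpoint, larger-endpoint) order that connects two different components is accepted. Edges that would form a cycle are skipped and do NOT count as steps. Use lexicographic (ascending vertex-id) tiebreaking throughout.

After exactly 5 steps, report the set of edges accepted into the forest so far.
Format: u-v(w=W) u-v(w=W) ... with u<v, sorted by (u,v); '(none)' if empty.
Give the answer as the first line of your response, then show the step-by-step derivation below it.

0-7(w=9) 0-8(w=4) 4-6(w=10) 4-8(w=4) 5-6(w=6)

step 1: add edge 0-8 (w=4); MST = {0-8(w=4)}
step 2: add edge 4-8 (w=4); MST = {0-8(w=4) 4-8(w=4)}
step 3: add edge 5-6 (w=6); MST = {0-8(w=4) 4-8(w=4) 5-6(w=6)}
step 4: add edge 0-7 (w=9); MST = {0-7(w=9) 0-8(w=4) 4-8(w=4) 5-6(w=6)}
step 5: add edge 4-6 (w=10); MST = {0-7(w=9) 0-8(w=4) 4-6(w=10) 4-8(w=4) 5-6(w=6)}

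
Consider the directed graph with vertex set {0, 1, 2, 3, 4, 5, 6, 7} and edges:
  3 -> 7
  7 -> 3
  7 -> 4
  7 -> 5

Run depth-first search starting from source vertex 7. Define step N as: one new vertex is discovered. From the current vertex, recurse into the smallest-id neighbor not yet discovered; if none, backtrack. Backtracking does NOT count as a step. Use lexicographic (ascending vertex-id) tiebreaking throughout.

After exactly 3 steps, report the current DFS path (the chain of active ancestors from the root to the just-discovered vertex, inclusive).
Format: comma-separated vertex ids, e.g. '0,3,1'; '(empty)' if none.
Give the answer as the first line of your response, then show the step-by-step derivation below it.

7,4

step 1: discover 7; path=7; order=7
step 2: discover 3; path=7>3; order=7,3
step 3: discover 4; path=7>4; order=7,3,4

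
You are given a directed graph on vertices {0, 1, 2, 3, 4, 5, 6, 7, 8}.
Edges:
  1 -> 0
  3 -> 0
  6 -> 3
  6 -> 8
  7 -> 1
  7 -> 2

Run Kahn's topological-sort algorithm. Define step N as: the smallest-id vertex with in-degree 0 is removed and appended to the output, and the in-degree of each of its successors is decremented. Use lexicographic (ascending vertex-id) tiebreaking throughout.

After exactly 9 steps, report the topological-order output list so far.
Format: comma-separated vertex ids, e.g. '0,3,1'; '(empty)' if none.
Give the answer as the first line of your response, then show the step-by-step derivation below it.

4,5,6,3,7,1,0,2,8

step 1: output 4; order=[4]; indeg=(2,1,1,1,0,0,0,0,1)
step 2: output 5; order=[4,5]; indeg=(2,1,1,1,0,0,0,0,1)
step 3: output 6; order=[4,5,6]; indeg=(2,1,1,0,0,0,0,0,0)
step 4: output 3; order=[4,5,6,3]; indeg=(1,1,1,0,0,0,0,0,0)
step 5: output 7; order=[4,5,6,3,7]; indeg=(1,0,0,0,0,0,0,0,0)
step 6: output 1; order=[4,5,6,3,7,1]; indeg=(0,0,0,0,0,0,0,0,0)
step 7: output 0; order=[4,5,6,3,7,1,0]; indeg=(0,0,0,0,0,0,0,0,0)
step 8: output 2; order=[4,5,6,3,7,1,0,2]; indeg=(0,0,0,0,0,0,0,0,0)
step 9: output 8; order=[4,5,6,3,7,1,0,2,8]; indeg=(0,0,0,0,0,0,0,0,0)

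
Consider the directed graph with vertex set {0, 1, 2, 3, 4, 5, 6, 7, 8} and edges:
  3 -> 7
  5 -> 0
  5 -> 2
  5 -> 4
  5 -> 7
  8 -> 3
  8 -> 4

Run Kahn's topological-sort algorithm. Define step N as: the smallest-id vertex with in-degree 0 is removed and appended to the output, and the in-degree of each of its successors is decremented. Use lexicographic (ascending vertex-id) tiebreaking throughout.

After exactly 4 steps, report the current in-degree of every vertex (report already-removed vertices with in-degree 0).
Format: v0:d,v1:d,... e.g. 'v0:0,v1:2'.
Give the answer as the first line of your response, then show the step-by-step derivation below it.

v0:0,v1:0,v2:0,v3:1,v4:1,v5:0,v6:0,v7:1,v8:0

step 1: output 1; order=[1]; indeg=(1,0,1,1,2,0,0,2,0)
step 2: output 5; order=[1,5]; indeg=(0,0,0,1,1,0,0,1,0)
step 3: output 0; order=[1,5,0]; indeg=(0,0,0,1,1,0,0,1,0)
step 4: output 2; order=[1,5,0,2]; indeg=(0,0,0,1,1,0,0,1,0)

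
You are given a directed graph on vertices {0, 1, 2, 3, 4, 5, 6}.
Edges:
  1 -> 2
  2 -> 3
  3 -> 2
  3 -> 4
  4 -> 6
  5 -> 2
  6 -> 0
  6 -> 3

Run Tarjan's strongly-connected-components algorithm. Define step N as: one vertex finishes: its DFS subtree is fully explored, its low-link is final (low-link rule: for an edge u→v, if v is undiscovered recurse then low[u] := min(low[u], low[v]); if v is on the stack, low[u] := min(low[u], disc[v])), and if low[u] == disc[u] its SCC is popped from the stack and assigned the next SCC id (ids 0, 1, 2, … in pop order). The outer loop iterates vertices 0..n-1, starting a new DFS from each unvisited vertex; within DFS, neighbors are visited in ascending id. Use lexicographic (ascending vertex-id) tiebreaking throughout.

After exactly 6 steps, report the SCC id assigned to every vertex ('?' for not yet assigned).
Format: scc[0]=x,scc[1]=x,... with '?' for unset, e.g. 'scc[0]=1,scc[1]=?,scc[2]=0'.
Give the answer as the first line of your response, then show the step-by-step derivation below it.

scc[0]=0,scc[1]=2,scc[2]=1,scc[3]=1,scc[4]=1,scc[5]=?,scc[6]=1

step 1: low=(low[0]=0,low[1]=?,low[2]=?,low[3]=?,low[4]=?,low[5]=?,low[6]=?); scc=(scc[0]=0,scc[1]=?,scc[2]=?,scc[3]=?,scc[4]=?,scc[5]=?,scc[6]=?)
step 2: low=(low[0]=0,low[1]=1,low[2]=2,low[3]=2,low[4]=4,low[5]=?,low[6]=3); scc=(scc[0]=0,scc[1]=?,scc[2]=?,scc[3]=?,scc[4]=?,scc[5]=?,scc[6]=?)
step 3: low=(low[0]=0,low[1]=1,low[2]=2,low[3]=2,low[4]=3,low[5]=?,low[6]=3); scc=(scc[0]=0,scc[1]=?,scc[2]=?,scc[3]=?,scc[4]=?,scc[5]=?,scc[6]=?)
step 4: low=(low[0]=0,low[1]=1,low[2]=2,low[3]=2,low[4]=3,low[5]=?,low[6]=3); scc=(scc[0]=0,scc[1]=?,scc[2]=?,scc[3]=?,scc[4]=?,scc[5]=?,scc[6]=?)
step 5: low=(low[0]=0,low[1]=1,low[2]=2,low[3]=2,low[4]=3,low[5]=?,low[6]=3); scc=(scc[0]=0,scc[1]=?,scc[2]=1,scc[3]=1,scc[4]=1,scc[5]=?,scc[6]=1)
step 6: low=(low[0]=0,low[1]=1,low[2]=2,low[3]=2,low[4]=3,low[5]=?,low[6]=3); scc=(scc[0]=0,scc[1]=2,scc[2]=1,scc[3]=1,scc[4]=1,scc[5]=?,scc[6]=1)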